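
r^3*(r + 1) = r^4 + r^3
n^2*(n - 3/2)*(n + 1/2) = n^4 - n^3 - 3*n^2/4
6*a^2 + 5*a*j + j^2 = (2*a + j)*(3*a + j)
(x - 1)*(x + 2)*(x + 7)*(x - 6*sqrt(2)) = x^4 - 6*sqrt(2)*x^3 + 8*x^3 - 48*sqrt(2)*x^2 + 5*x^2 - 30*sqrt(2)*x - 14*x + 84*sqrt(2)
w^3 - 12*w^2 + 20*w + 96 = (w - 8)*(w - 6)*(w + 2)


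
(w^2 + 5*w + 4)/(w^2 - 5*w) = (w^2 + 5*w + 4)/(w*(w - 5))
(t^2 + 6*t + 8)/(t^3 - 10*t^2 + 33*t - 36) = (t^2 + 6*t + 8)/(t^3 - 10*t^2 + 33*t - 36)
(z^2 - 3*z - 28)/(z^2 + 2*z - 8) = (z - 7)/(z - 2)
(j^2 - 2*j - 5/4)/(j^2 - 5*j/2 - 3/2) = (j - 5/2)/(j - 3)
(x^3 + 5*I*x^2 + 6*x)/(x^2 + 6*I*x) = x - I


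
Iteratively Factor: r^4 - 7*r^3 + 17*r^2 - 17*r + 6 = (r - 1)*(r^3 - 6*r^2 + 11*r - 6) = (r - 3)*(r - 1)*(r^2 - 3*r + 2) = (r - 3)*(r - 2)*(r - 1)*(r - 1)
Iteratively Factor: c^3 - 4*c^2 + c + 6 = (c - 2)*(c^2 - 2*c - 3) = (c - 3)*(c - 2)*(c + 1)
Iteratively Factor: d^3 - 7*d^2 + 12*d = (d - 4)*(d^2 - 3*d) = d*(d - 4)*(d - 3)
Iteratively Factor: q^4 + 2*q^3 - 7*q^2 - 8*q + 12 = (q + 3)*(q^3 - q^2 - 4*q + 4) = (q - 2)*(q + 3)*(q^2 + q - 2) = (q - 2)*(q + 2)*(q + 3)*(q - 1)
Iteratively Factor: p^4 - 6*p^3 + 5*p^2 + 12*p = (p)*(p^3 - 6*p^2 + 5*p + 12) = p*(p + 1)*(p^2 - 7*p + 12) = p*(p - 3)*(p + 1)*(p - 4)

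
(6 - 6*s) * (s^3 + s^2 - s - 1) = -6*s^4 + 12*s^2 - 6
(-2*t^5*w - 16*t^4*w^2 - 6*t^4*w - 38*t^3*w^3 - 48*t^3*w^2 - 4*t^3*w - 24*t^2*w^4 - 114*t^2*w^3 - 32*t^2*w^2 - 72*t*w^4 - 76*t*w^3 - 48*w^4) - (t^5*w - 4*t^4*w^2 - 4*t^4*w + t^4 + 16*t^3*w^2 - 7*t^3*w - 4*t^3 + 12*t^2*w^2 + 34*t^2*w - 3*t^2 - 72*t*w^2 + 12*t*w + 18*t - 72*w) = -3*t^5*w - 12*t^4*w^2 - 2*t^4*w - t^4 - 38*t^3*w^3 - 64*t^3*w^2 + 3*t^3*w + 4*t^3 - 24*t^2*w^4 - 114*t^2*w^3 - 44*t^2*w^2 - 34*t^2*w + 3*t^2 - 72*t*w^4 - 76*t*w^3 + 72*t*w^2 - 12*t*w - 18*t - 48*w^4 + 72*w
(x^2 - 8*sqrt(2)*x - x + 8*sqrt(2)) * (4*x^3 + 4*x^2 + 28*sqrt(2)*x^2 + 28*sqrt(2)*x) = 4*x^5 - 4*sqrt(2)*x^4 - 452*x^3 + 4*sqrt(2)*x^2 + 448*x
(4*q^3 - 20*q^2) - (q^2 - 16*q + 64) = 4*q^3 - 21*q^2 + 16*q - 64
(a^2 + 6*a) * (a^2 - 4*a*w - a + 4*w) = a^4 - 4*a^3*w + 5*a^3 - 20*a^2*w - 6*a^2 + 24*a*w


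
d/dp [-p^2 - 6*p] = -2*p - 6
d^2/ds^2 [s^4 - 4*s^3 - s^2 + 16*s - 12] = 12*s^2 - 24*s - 2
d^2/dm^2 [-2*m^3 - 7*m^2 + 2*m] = -12*m - 14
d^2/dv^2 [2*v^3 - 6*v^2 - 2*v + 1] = 12*v - 12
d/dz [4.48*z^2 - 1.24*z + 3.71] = 8.96*z - 1.24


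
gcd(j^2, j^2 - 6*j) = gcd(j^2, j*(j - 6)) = j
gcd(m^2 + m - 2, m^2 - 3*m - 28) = 1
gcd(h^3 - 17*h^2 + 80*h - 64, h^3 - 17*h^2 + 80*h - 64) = h^3 - 17*h^2 + 80*h - 64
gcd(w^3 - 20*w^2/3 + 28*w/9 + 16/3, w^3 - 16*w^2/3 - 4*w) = w^2 - 16*w/3 - 4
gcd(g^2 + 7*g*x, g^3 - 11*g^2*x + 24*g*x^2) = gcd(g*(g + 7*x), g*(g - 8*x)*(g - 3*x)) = g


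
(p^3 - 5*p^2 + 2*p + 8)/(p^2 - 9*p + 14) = (p^2 - 3*p - 4)/(p - 7)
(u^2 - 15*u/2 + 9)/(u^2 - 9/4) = 2*(u - 6)/(2*u + 3)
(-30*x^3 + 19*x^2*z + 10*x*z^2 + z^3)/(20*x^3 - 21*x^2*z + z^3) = (-6*x - z)/(4*x - z)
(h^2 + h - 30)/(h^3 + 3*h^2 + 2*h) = (h^2 + h - 30)/(h*(h^2 + 3*h + 2))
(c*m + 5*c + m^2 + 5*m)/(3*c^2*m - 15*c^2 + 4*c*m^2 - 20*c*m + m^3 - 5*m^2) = (m + 5)/(3*c*m - 15*c + m^2 - 5*m)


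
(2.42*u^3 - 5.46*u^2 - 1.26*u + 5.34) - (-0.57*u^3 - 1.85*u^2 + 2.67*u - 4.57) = 2.99*u^3 - 3.61*u^2 - 3.93*u + 9.91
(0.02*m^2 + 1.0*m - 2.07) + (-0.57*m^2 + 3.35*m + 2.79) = -0.55*m^2 + 4.35*m + 0.72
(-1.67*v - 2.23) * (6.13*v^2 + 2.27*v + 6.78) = -10.2371*v^3 - 17.4608*v^2 - 16.3847*v - 15.1194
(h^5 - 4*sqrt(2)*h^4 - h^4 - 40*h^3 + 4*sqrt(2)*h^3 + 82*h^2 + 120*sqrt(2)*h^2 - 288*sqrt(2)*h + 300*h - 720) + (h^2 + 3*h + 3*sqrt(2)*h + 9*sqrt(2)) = h^5 - 4*sqrt(2)*h^4 - h^4 - 40*h^3 + 4*sqrt(2)*h^3 + 83*h^2 + 120*sqrt(2)*h^2 - 285*sqrt(2)*h + 303*h - 720 + 9*sqrt(2)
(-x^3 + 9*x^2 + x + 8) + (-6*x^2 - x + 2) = -x^3 + 3*x^2 + 10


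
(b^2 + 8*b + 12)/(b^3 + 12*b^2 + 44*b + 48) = 1/(b + 4)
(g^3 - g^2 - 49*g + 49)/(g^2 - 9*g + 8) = (g^2 - 49)/(g - 8)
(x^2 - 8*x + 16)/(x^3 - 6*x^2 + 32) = 1/(x + 2)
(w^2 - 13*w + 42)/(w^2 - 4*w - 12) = (w - 7)/(w + 2)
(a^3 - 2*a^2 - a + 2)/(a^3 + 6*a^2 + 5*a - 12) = (a^2 - a - 2)/(a^2 + 7*a + 12)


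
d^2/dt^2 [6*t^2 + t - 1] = 12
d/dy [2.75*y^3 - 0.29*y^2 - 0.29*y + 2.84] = 8.25*y^2 - 0.58*y - 0.29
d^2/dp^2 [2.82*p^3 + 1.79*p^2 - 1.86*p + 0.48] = 16.92*p + 3.58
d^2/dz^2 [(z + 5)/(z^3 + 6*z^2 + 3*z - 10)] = 6*(z^2 + z + 1)/(z^6 + 3*z^5 - 3*z^4 - 11*z^3 + 6*z^2 + 12*z - 8)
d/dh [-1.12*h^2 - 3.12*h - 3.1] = -2.24*h - 3.12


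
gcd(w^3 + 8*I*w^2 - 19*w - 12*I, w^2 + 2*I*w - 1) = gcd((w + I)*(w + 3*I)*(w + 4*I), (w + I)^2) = w + I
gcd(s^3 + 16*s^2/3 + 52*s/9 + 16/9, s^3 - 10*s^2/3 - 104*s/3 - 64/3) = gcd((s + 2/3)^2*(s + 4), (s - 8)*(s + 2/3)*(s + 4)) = s^2 + 14*s/3 + 8/3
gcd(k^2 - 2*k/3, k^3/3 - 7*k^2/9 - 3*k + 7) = 1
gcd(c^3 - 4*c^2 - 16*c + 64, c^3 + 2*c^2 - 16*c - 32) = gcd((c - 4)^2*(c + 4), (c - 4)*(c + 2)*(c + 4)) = c^2 - 16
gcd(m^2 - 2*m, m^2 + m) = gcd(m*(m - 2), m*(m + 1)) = m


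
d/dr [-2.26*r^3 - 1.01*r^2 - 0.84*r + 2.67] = -6.78*r^2 - 2.02*r - 0.84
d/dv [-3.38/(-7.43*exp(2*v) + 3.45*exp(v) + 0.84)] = (11.661 - 50.2268*exp(v))*exp(v)/(-7.43*exp(2*v) + 3.45*exp(v) + 0.84)^2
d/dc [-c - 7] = -1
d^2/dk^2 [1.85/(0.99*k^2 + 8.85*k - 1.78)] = (-3.62637*k^2 - 32.41755*k + 1.85*(1.98*k + 8.85)*(3.96*k + 17.7) + 6.52014)/(0.99*k^2 + 8.85*k - 1.78)^3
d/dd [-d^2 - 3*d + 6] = -2*d - 3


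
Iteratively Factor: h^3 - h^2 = (h)*(h^2 - h) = h*(h - 1)*(h)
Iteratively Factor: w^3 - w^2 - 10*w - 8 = (w + 2)*(w^2 - 3*w - 4) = (w - 4)*(w + 2)*(w + 1)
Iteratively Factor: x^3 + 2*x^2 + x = (x)*(x^2 + 2*x + 1) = x*(x + 1)*(x + 1)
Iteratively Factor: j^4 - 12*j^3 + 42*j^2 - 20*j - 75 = (j + 1)*(j^3 - 13*j^2 + 55*j - 75) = (j - 3)*(j + 1)*(j^2 - 10*j + 25) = (j - 5)*(j - 3)*(j + 1)*(j - 5)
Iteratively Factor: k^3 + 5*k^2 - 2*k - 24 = (k + 4)*(k^2 + k - 6) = (k + 3)*(k + 4)*(k - 2)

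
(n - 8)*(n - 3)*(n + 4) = n^3 - 7*n^2 - 20*n + 96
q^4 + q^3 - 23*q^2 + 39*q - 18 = (q - 3)*(q - 1)^2*(q + 6)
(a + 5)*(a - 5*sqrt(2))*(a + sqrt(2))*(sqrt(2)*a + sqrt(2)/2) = sqrt(2)*a^4 - 8*a^3 + 11*sqrt(2)*a^3/2 - 44*a^2 - 15*sqrt(2)*a^2/2 - 55*sqrt(2)*a - 20*a - 25*sqrt(2)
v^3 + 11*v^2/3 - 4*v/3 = v*(v - 1/3)*(v + 4)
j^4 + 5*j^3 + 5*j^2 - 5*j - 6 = (j - 1)*(j + 1)*(j + 2)*(j + 3)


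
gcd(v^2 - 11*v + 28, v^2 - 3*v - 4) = v - 4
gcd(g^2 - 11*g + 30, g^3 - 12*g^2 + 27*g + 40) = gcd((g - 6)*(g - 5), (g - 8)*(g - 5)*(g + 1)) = g - 5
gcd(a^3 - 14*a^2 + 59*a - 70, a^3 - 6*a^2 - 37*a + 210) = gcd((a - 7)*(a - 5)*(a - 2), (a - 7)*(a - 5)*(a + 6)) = a^2 - 12*a + 35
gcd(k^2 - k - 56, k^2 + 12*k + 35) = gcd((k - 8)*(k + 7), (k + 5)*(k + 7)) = k + 7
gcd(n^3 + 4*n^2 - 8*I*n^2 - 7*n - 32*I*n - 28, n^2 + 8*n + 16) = n + 4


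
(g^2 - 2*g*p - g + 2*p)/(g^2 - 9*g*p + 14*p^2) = (1 - g)/(-g + 7*p)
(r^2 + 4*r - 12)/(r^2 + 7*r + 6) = (r - 2)/(r + 1)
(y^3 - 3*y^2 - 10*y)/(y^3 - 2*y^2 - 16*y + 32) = y*(y^2 - 3*y - 10)/(y^3 - 2*y^2 - 16*y + 32)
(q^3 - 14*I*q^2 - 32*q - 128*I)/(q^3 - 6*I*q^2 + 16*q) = (q - 8*I)/q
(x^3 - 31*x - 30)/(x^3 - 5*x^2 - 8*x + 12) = (x^2 + 6*x + 5)/(x^2 + x - 2)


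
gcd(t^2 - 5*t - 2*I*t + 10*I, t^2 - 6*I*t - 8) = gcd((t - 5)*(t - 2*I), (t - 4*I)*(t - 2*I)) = t - 2*I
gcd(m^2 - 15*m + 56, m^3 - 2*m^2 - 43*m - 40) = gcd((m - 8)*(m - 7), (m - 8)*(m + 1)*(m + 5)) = m - 8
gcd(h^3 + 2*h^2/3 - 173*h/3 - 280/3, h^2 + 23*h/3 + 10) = h + 5/3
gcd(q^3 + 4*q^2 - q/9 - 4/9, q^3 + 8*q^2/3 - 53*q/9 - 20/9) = q^2 + 13*q/3 + 4/3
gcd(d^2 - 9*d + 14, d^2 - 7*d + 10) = d - 2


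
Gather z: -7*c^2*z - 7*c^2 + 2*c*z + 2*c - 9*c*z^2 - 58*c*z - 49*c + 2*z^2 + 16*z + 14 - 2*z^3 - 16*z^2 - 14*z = -7*c^2 - 47*c - 2*z^3 + z^2*(-9*c - 14) + z*(-7*c^2 - 56*c + 2) + 14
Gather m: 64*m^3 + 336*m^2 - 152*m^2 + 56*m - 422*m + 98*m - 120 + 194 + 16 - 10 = 64*m^3 + 184*m^2 - 268*m + 80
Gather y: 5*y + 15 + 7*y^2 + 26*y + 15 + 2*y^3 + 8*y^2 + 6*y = 2*y^3 + 15*y^2 + 37*y + 30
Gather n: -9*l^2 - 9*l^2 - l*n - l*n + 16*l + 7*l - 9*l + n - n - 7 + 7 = -18*l^2 - 2*l*n + 14*l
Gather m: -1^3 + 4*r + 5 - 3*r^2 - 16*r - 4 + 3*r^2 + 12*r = 0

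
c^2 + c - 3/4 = (c - 1/2)*(c + 3/2)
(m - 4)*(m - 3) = m^2 - 7*m + 12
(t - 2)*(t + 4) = t^2 + 2*t - 8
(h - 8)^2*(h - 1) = h^3 - 17*h^2 + 80*h - 64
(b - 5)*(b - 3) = b^2 - 8*b + 15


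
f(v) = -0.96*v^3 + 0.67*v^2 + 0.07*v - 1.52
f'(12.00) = -398.57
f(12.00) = -1563.08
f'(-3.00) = -29.87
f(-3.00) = 30.22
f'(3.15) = -24.29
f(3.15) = -24.66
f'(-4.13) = -54.59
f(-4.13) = 77.25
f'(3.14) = -24.12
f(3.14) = -24.42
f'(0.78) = -0.64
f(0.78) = -1.51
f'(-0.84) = -3.09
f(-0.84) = -0.54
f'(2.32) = -12.32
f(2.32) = -9.74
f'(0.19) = 0.22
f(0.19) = -1.49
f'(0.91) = -1.10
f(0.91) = -1.62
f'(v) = -2.88*v^2 + 1.34*v + 0.07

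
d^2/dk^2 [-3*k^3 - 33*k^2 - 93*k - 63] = -18*k - 66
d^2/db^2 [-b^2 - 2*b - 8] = -2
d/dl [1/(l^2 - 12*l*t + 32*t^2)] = 2*(-l + 6*t)/(l^2 - 12*l*t + 32*t^2)^2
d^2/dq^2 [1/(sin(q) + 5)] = (5*sin(q) + cos(q)^2 + 1)/(sin(q) + 5)^3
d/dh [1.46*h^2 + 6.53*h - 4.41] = 2.92*h + 6.53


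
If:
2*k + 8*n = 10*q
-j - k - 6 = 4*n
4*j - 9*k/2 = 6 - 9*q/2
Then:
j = -5*q - 6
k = -31*q/9 - 20/3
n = 19*q/9 + 5/3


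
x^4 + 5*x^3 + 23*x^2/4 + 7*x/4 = x*(x + 1/2)*(x + 1)*(x + 7/2)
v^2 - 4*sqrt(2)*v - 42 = (v - 7*sqrt(2))*(v + 3*sqrt(2))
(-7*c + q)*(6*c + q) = -42*c^2 - c*q + q^2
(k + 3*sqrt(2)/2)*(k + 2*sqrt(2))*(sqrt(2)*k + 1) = sqrt(2)*k^3 + 8*k^2 + 19*sqrt(2)*k/2 + 6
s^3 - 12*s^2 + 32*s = s*(s - 8)*(s - 4)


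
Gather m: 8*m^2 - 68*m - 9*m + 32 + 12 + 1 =8*m^2 - 77*m + 45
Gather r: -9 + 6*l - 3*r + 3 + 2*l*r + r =6*l + r*(2*l - 2) - 6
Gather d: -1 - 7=-8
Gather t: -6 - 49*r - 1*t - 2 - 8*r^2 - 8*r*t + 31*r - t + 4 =-8*r^2 - 18*r + t*(-8*r - 2) - 4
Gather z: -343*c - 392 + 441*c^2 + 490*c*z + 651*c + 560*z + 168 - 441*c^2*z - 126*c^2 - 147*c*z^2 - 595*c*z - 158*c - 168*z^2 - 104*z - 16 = 315*c^2 + 150*c + z^2*(-147*c - 168) + z*(-441*c^2 - 105*c + 456) - 240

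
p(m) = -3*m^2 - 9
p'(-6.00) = 36.00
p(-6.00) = -117.00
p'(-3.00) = 18.00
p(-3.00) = -36.00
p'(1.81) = -10.86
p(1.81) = -18.83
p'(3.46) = -20.76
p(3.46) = -44.91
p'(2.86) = -17.16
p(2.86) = -33.54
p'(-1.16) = 6.96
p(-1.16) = -13.04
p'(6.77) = -40.62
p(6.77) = -146.50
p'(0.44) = -2.64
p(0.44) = -9.58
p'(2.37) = -14.22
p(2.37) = -25.85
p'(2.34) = -14.04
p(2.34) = -25.43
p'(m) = -6*m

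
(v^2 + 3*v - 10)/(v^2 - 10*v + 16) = (v + 5)/(v - 8)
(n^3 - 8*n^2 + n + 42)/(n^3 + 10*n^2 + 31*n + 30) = (n^2 - 10*n + 21)/(n^2 + 8*n + 15)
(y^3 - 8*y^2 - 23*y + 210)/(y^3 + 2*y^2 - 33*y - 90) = (y - 7)/(y + 3)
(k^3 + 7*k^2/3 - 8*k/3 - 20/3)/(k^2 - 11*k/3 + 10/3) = (k^2 + 4*k + 4)/(k - 2)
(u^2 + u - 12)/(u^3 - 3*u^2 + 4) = (u^2 + u - 12)/(u^3 - 3*u^2 + 4)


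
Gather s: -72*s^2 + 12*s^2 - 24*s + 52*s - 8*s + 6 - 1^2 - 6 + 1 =-60*s^2 + 20*s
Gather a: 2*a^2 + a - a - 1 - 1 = 2*a^2 - 2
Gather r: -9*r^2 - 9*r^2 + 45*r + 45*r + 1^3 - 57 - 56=-18*r^2 + 90*r - 112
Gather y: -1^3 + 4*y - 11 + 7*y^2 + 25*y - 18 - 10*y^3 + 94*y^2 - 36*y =-10*y^3 + 101*y^2 - 7*y - 30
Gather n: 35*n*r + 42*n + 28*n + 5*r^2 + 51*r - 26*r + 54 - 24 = n*(35*r + 70) + 5*r^2 + 25*r + 30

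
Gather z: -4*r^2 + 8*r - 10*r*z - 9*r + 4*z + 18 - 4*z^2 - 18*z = -4*r^2 - r - 4*z^2 + z*(-10*r - 14) + 18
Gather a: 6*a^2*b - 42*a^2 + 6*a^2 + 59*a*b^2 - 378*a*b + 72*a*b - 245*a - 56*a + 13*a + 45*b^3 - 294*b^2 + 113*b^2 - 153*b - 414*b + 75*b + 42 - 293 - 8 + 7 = a^2*(6*b - 36) + a*(59*b^2 - 306*b - 288) + 45*b^3 - 181*b^2 - 492*b - 252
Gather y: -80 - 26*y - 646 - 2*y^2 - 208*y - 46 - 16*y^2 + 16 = -18*y^2 - 234*y - 756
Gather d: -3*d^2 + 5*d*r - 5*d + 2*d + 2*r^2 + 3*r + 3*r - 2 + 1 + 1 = -3*d^2 + d*(5*r - 3) + 2*r^2 + 6*r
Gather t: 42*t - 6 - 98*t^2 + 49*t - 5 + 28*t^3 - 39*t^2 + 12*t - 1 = 28*t^3 - 137*t^2 + 103*t - 12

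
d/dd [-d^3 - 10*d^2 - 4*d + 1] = -3*d^2 - 20*d - 4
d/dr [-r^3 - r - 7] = -3*r^2 - 1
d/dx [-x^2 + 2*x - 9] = 2 - 2*x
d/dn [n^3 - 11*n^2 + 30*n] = 3*n^2 - 22*n + 30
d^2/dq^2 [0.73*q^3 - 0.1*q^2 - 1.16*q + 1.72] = 4.38*q - 0.2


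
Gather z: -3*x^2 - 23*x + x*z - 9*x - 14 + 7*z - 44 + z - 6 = -3*x^2 - 32*x + z*(x + 8) - 64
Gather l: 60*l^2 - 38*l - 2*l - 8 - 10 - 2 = 60*l^2 - 40*l - 20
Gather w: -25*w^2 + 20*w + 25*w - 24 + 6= -25*w^2 + 45*w - 18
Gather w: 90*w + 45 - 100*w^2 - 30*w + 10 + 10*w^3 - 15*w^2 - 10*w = 10*w^3 - 115*w^2 + 50*w + 55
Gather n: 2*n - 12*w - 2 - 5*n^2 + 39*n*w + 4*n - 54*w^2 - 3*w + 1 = -5*n^2 + n*(39*w + 6) - 54*w^2 - 15*w - 1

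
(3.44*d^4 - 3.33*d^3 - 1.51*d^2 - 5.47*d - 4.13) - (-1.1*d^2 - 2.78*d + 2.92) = 3.44*d^4 - 3.33*d^3 - 0.41*d^2 - 2.69*d - 7.05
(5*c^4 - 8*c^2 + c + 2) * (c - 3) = 5*c^5 - 15*c^4 - 8*c^3 + 25*c^2 - c - 6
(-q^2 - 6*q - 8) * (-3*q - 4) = 3*q^3 + 22*q^2 + 48*q + 32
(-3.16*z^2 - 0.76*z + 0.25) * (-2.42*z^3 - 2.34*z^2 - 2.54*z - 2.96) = 7.6472*z^5 + 9.2336*z^4 + 9.1998*z^3 + 10.699*z^2 + 1.6146*z - 0.74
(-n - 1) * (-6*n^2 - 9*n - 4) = 6*n^3 + 15*n^2 + 13*n + 4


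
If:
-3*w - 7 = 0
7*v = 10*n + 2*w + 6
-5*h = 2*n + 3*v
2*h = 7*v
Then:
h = 28/657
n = -82/657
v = 8/657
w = -7/3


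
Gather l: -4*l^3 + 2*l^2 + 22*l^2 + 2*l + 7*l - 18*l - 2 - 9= -4*l^3 + 24*l^2 - 9*l - 11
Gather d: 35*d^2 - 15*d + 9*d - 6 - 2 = 35*d^2 - 6*d - 8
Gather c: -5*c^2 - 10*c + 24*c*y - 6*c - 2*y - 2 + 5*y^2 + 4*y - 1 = -5*c^2 + c*(24*y - 16) + 5*y^2 + 2*y - 3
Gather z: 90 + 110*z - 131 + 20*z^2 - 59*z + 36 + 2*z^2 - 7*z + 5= 22*z^2 + 44*z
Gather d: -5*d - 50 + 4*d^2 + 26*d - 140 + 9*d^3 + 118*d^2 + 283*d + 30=9*d^3 + 122*d^2 + 304*d - 160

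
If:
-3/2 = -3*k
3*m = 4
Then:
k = 1/2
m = 4/3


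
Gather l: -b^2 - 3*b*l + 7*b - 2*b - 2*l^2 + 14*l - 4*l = -b^2 + 5*b - 2*l^2 + l*(10 - 3*b)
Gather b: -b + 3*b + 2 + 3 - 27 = 2*b - 22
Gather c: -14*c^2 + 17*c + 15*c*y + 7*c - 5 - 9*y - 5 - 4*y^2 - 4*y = -14*c^2 + c*(15*y + 24) - 4*y^2 - 13*y - 10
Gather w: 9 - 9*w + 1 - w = 10 - 10*w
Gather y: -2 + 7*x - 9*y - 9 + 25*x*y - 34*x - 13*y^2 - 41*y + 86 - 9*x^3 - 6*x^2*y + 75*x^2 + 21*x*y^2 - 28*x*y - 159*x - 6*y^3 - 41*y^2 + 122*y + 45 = -9*x^3 + 75*x^2 - 186*x - 6*y^3 + y^2*(21*x - 54) + y*(-6*x^2 - 3*x + 72) + 120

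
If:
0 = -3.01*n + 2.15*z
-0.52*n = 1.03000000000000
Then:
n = -1.98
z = -2.77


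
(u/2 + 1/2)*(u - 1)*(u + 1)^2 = u^4/2 + u^3 - u - 1/2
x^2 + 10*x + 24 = (x + 4)*(x + 6)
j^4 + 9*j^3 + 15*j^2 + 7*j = j*(j + 1)^2*(j + 7)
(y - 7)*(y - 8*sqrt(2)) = y^2 - 8*sqrt(2)*y - 7*y + 56*sqrt(2)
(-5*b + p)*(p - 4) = -5*b*p + 20*b + p^2 - 4*p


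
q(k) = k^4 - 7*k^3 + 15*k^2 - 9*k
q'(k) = 4*k^3 - 21*k^2 + 30*k - 9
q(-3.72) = 792.91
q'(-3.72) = -617.12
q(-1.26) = 51.68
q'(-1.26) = -88.14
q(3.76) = 5.99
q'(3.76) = 19.54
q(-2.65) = 308.77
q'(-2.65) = -310.41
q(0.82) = -0.70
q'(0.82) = 3.69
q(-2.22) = 194.78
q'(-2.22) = -222.86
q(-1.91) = 134.00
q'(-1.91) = -170.78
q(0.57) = -1.45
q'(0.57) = 2.02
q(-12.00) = 35100.00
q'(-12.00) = -10305.00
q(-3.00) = 432.00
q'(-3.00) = -396.00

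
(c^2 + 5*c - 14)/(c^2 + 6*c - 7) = (c - 2)/(c - 1)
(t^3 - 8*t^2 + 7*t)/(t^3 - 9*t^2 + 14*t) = (t - 1)/(t - 2)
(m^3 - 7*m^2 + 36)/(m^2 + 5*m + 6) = (m^2 - 9*m + 18)/(m + 3)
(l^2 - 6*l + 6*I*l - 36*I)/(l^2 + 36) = (l - 6)/(l - 6*I)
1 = 1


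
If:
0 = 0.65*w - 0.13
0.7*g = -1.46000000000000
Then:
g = -2.09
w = 0.20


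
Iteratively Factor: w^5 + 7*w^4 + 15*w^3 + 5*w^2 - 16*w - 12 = (w - 1)*(w^4 + 8*w^3 + 23*w^2 + 28*w + 12) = (w - 1)*(w + 2)*(w^3 + 6*w^2 + 11*w + 6) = (w - 1)*(w + 1)*(w + 2)*(w^2 + 5*w + 6) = (w - 1)*(w + 1)*(w + 2)^2*(w + 3)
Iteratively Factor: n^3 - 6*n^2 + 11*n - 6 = (n - 2)*(n^2 - 4*n + 3) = (n - 2)*(n - 1)*(n - 3)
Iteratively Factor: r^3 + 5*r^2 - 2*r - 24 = (r + 4)*(r^2 + r - 6) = (r - 2)*(r + 4)*(r + 3)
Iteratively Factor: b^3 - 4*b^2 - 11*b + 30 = (b - 2)*(b^2 - 2*b - 15) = (b - 5)*(b - 2)*(b + 3)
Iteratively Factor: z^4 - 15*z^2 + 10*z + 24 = (z - 2)*(z^3 + 2*z^2 - 11*z - 12) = (z - 2)*(z + 4)*(z^2 - 2*z - 3) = (z - 3)*(z - 2)*(z + 4)*(z + 1)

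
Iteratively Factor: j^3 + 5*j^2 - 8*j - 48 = (j - 3)*(j^2 + 8*j + 16) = (j - 3)*(j + 4)*(j + 4)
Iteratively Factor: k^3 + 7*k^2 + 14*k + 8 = (k + 4)*(k^2 + 3*k + 2) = (k + 2)*(k + 4)*(k + 1)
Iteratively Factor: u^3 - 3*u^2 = (u - 3)*(u^2) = u*(u - 3)*(u)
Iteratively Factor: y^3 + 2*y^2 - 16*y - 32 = (y + 2)*(y^2 - 16) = (y + 2)*(y + 4)*(y - 4)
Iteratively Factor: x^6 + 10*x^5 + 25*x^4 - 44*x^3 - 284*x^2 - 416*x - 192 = (x + 4)*(x^5 + 6*x^4 + x^3 - 48*x^2 - 92*x - 48) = (x - 3)*(x + 4)*(x^4 + 9*x^3 + 28*x^2 + 36*x + 16) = (x - 3)*(x + 4)^2*(x^3 + 5*x^2 + 8*x + 4) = (x - 3)*(x + 2)*(x + 4)^2*(x^2 + 3*x + 2) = (x - 3)*(x + 2)^2*(x + 4)^2*(x + 1)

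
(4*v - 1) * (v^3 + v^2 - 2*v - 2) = 4*v^4 + 3*v^3 - 9*v^2 - 6*v + 2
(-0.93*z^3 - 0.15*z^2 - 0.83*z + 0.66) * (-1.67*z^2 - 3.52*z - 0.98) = 1.5531*z^5 + 3.5241*z^4 + 2.8255*z^3 + 1.9664*z^2 - 1.5098*z - 0.6468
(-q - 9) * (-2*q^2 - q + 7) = 2*q^3 + 19*q^2 + 2*q - 63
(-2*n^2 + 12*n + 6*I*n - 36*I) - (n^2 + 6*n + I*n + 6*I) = -3*n^2 + 6*n + 5*I*n - 42*I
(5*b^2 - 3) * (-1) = 3 - 5*b^2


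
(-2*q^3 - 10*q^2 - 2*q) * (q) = -2*q^4 - 10*q^3 - 2*q^2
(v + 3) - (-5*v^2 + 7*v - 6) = 5*v^2 - 6*v + 9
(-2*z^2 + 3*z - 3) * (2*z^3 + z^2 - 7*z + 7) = -4*z^5 + 4*z^4 + 11*z^3 - 38*z^2 + 42*z - 21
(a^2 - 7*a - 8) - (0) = a^2 - 7*a - 8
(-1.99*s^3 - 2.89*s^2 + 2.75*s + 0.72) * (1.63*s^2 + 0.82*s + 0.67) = -3.2437*s^5 - 6.3425*s^4 + 0.779399999999999*s^3 + 1.4923*s^2 + 2.4329*s + 0.4824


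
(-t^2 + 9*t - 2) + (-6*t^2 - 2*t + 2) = -7*t^2 + 7*t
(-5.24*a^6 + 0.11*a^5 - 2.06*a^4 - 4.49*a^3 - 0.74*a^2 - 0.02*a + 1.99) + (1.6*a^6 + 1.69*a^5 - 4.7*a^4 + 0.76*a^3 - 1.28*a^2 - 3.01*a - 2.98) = -3.64*a^6 + 1.8*a^5 - 6.76*a^4 - 3.73*a^3 - 2.02*a^2 - 3.03*a - 0.99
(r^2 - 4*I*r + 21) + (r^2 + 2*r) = 2*r^2 + 2*r - 4*I*r + 21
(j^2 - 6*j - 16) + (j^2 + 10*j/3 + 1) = 2*j^2 - 8*j/3 - 15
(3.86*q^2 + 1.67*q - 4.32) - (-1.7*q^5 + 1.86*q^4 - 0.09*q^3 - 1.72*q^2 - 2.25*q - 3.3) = 1.7*q^5 - 1.86*q^4 + 0.09*q^3 + 5.58*q^2 + 3.92*q - 1.02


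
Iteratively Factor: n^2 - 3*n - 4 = (n + 1)*(n - 4)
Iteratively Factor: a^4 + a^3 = (a)*(a^3 + a^2) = a^2*(a^2 + a) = a^3*(a + 1)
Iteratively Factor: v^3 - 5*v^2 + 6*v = (v - 2)*(v^2 - 3*v) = v*(v - 2)*(v - 3)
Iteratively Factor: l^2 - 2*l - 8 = (l + 2)*(l - 4)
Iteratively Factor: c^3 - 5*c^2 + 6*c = (c - 3)*(c^2 - 2*c) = c*(c - 3)*(c - 2)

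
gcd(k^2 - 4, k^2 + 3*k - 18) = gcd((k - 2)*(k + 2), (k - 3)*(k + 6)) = 1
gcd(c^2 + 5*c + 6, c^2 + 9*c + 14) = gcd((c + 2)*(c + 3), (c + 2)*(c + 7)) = c + 2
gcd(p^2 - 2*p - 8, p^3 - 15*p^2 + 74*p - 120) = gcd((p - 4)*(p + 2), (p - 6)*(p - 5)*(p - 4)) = p - 4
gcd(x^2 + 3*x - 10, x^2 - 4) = x - 2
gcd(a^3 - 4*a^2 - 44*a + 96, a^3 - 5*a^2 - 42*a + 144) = a^2 - 2*a - 48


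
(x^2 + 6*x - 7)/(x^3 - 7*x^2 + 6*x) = (x + 7)/(x*(x - 6))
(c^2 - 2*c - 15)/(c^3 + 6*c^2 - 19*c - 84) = (c - 5)/(c^2 + 3*c - 28)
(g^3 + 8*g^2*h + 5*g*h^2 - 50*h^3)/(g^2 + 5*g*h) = g + 3*h - 10*h^2/g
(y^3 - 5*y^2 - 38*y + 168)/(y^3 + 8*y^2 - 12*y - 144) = (y - 7)/(y + 6)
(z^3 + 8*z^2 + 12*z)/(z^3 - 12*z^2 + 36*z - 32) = z*(z^2 + 8*z + 12)/(z^3 - 12*z^2 + 36*z - 32)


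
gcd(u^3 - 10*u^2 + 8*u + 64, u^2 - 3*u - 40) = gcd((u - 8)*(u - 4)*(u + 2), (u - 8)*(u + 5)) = u - 8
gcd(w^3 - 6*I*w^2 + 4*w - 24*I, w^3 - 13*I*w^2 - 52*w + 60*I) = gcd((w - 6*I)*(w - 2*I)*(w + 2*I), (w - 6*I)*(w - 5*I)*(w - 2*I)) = w^2 - 8*I*w - 12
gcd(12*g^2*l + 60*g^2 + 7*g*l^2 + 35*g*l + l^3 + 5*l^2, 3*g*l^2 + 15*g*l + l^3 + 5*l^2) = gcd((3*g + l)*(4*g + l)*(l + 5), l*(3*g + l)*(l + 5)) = 3*g*l + 15*g + l^2 + 5*l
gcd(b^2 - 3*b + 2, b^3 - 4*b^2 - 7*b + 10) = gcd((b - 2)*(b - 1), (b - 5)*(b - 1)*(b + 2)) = b - 1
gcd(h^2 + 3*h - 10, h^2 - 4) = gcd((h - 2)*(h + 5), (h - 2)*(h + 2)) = h - 2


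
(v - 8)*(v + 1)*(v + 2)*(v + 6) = v^4 + v^3 - 52*v^2 - 148*v - 96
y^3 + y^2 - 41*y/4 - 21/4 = (y - 3)*(y + 1/2)*(y + 7/2)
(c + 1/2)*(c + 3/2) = c^2 + 2*c + 3/4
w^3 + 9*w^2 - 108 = (w - 3)*(w + 6)^2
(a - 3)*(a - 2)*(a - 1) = a^3 - 6*a^2 + 11*a - 6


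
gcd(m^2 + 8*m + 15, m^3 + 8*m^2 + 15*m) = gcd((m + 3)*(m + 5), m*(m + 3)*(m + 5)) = m^2 + 8*m + 15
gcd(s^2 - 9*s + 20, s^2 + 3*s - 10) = 1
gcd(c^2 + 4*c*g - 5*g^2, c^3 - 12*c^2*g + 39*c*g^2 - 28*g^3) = c - g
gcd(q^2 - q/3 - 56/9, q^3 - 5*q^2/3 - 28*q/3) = q + 7/3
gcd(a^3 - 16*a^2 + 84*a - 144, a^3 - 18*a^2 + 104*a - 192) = a^2 - 10*a + 24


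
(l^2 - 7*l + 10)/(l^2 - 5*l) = (l - 2)/l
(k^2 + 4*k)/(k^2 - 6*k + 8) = k*(k + 4)/(k^2 - 6*k + 8)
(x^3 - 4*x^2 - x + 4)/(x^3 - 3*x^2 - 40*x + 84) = (x^3 - 4*x^2 - x + 4)/(x^3 - 3*x^2 - 40*x + 84)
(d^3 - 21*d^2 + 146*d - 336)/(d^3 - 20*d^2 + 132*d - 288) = (d - 7)/(d - 6)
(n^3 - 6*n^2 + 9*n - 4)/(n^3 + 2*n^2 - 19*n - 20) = (n^2 - 2*n + 1)/(n^2 + 6*n + 5)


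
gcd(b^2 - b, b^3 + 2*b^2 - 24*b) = b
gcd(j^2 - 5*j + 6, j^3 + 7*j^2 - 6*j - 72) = j - 3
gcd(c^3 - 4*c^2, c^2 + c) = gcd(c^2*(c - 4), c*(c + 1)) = c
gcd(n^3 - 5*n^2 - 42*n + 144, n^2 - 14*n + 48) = n - 8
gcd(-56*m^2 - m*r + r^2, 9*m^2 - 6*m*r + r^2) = 1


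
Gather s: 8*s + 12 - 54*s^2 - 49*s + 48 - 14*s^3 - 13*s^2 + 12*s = -14*s^3 - 67*s^2 - 29*s + 60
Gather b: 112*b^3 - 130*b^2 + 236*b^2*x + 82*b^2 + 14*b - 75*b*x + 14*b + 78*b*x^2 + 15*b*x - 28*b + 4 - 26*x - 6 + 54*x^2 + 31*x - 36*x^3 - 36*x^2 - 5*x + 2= 112*b^3 + b^2*(236*x - 48) + b*(78*x^2 - 60*x) - 36*x^3 + 18*x^2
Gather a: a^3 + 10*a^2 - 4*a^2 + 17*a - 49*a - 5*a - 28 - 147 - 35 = a^3 + 6*a^2 - 37*a - 210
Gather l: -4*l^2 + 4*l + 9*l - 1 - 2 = -4*l^2 + 13*l - 3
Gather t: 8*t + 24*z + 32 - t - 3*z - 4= 7*t + 21*z + 28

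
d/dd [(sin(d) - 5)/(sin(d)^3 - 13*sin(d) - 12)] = (-2*sin(d)^3 + 15*sin(d)^2 - 77)*cos(d)/(-sin(d)^3 + 13*sin(d) + 12)^2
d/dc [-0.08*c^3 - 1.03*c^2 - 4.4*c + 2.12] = -0.24*c^2 - 2.06*c - 4.4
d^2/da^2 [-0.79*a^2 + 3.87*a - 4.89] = -1.58000000000000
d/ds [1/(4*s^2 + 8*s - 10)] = 2*(-s - 1)/(2*s^2 + 4*s - 5)^2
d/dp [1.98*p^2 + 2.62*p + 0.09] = 3.96*p + 2.62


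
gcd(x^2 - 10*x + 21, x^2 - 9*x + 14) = x - 7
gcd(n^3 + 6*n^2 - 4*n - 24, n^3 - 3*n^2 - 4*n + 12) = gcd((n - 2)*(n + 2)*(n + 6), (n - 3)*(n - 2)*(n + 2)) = n^2 - 4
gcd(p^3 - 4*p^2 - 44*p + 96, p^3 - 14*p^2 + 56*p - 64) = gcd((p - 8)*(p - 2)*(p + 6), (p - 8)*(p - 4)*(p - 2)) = p^2 - 10*p + 16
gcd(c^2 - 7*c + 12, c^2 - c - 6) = c - 3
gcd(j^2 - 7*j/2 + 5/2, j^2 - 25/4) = j - 5/2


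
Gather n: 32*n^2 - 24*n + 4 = 32*n^2 - 24*n + 4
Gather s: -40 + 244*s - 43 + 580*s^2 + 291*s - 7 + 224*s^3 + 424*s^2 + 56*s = 224*s^3 + 1004*s^2 + 591*s - 90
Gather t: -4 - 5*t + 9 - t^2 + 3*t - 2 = -t^2 - 2*t + 3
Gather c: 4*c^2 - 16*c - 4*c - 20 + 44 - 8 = 4*c^2 - 20*c + 16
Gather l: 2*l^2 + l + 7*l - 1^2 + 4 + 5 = 2*l^2 + 8*l + 8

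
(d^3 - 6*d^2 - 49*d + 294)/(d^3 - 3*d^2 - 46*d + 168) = (d - 7)/(d - 4)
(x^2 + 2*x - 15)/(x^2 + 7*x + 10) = (x - 3)/(x + 2)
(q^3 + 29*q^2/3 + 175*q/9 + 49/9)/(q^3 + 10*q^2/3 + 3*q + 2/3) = (3*q^2 + 28*q + 49)/(3*(q^2 + 3*q + 2))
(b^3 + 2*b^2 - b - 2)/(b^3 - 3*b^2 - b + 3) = (b + 2)/(b - 3)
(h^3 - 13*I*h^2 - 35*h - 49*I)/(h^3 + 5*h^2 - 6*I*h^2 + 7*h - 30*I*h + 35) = (h - 7*I)/(h + 5)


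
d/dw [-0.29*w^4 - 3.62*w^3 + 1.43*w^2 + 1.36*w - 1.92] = -1.16*w^3 - 10.86*w^2 + 2.86*w + 1.36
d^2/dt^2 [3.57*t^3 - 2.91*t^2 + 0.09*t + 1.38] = 21.42*t - 5.82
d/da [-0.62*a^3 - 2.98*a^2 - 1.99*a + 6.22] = -1.86*a^2 - 5.96*a - 1.99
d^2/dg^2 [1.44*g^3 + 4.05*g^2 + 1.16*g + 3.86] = 8.64*g + 8.1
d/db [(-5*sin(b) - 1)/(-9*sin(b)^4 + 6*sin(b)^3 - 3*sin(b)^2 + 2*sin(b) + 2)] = (-135*sin(b)^4 + 24*sin(b)^3 + 3*sin(b)^2 - 6*sin(b) - 8)*cos(b)/(9*sin(b)^4 - 6*sin(b)^3 + 3*sin(b)^2 - 2*sin(b) - 2)^2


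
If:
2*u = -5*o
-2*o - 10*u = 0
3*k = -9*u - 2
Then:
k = -2/3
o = 0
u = 0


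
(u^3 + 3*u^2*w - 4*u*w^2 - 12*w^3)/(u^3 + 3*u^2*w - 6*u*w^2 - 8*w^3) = (u^2 + 5*u*w + 6*w^2)/(u^2 + 5*u*w + 4*w^2)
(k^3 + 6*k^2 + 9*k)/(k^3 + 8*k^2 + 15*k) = (k + 3)/(k + 5)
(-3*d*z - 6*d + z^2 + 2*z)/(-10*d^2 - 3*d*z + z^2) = (3*d*z + 6*d - z^2 - 2*z)/(10*d^2 + 3*d*z - z^2)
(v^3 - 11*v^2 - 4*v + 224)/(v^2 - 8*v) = v - 3 - 28/v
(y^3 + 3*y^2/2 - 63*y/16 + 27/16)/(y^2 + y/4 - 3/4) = (4*y^2 + 9*y - 9)/(4*(y + 1))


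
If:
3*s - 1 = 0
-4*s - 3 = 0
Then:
No Solution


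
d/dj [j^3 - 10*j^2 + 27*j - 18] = 3*j^2 - 20*j + 27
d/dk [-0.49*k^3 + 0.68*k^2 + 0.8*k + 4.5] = -1.47*k^2 + 1.36*k + 0.8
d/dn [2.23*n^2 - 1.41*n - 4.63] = 4.46*n - 1.41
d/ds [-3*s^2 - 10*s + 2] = -6*s - 10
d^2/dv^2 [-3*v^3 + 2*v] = -18*v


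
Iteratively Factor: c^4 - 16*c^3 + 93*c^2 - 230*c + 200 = (c - 2)*(c^3 - 14*c^2 + 65*c - 100) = (c - 5)*(c - 2)*(c^2 - 9*c + 20) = (c - 5)^2*(c - 2)*(c - 4)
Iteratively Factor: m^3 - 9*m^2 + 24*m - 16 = (m - 4)*(m^2 - 5*m + 4) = (m - 4)*(m - 1)*(m - 4)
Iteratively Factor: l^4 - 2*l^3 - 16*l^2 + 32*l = (l + 4)*(l^3 - 6*l^2 + 8*l) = (l - 2)*(l + 4)*(l^2 - 4*l) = (l - 4)*(l - 2)*(l + 4)*(l)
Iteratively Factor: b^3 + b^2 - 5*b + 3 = (b - 1)*(b^2 + 2*b - 3) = (b - 1)*(b + 3)*(b - 1)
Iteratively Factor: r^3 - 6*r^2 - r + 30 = (r + 2)*(r^2 - 8*r + 15) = (r - 5)*(r + 2)*(r - 3)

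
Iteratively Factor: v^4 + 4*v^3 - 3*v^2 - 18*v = (v - 2)*(v^3 + 6*v^2 + 9*v) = (v - 2)*(v + 3)*(v^2 + 3*v) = v*(v - 2)*(v + 3)*(v + 3)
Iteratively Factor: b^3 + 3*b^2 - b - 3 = (b - 1)*(b^2 + 4*b + 3) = (b - 1)*(b + 3)*(b + 1)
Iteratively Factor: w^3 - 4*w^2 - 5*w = (w - 5)*(w^2 + w) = (w - 5)*(w + 1)*(w)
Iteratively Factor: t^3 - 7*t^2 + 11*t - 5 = (t - 1)*(t^2 - 6*t + 5) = (t - 5)*(t - 1)*(t - 1)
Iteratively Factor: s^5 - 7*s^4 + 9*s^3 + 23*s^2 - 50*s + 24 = (s - 4)*(s^4 - 3*s^3 - 3*s^2 + 11*s - 6) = (s - 4)*(s - 3)*(s^3 - 3*s + 2) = (s - 4)*(s - 3)*(s + 2)*(s^2 - 2*s + 1) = (s - 4)*(s - 3)*(s - 1)*(s + 2)*(s - 1)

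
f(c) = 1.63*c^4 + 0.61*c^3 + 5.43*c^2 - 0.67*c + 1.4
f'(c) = 6.52*c^3 + 1.83*c^2 + 10.86*c - 0.67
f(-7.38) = 4892.08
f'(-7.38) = -2601.84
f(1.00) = 8.40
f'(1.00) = 18.54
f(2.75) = 146.53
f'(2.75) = 178.63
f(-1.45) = 19.13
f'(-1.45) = -32.45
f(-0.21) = 1.78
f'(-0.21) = -2.93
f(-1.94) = 41.77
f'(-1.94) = -62.46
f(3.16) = 235.28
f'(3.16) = 257.66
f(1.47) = 21.70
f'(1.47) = 39.96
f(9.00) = 11574.32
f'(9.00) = 4998.38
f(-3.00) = 167.84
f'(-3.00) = -192.82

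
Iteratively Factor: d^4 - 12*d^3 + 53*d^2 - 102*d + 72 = (d - 2)*(d^3 - 10*d^2 + 33*d - 36) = (d - 3)*(d - 2)*(d^2 - 7*d + 12) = (d - 4)*(d - 3)*(d - 2)*(d - 3)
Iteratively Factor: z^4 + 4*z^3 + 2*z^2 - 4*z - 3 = (z + 1)*(z^3 + 3*z^2 - z - 3) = (z - 1)*(z + 1)*(z^2 + 4*z + 3) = (z - 1)*(z + 1)^2*(z + 3)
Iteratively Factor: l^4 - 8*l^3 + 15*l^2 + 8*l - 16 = (l + 1)*(l^3 - 9*l^2 + 24*l - 16) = (l - 4)*(l + 1)*(l^2 - 5*l + 4) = (l - 4)^2*(l + 1)*(l - 1)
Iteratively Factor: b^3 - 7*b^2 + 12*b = (b)*(b^2 - 7*b + 12) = b*(b - 3)*(b - 4)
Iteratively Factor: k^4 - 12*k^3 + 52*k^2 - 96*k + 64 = (k - 4)*(k^3 - 8*k^2 + 20*k - 16) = (k - 4)*(k - 2)*(k^2 - 6*k + 8) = (k - 4)*(k - 2)^2*(k - 4)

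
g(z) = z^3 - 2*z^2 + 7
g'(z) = 3*z^2 - 4*z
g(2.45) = 9.70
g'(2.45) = 8.21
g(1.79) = 6.33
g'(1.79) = 2.45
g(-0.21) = 6.90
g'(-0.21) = 0.97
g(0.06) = 6.99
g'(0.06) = -0.23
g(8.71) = 516.05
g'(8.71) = 192.75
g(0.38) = 6.77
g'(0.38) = -1.09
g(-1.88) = -6.71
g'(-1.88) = 18.12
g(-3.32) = -51.64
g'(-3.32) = 46.35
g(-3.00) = -38.00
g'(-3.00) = 39.00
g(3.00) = 16.00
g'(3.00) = 15.00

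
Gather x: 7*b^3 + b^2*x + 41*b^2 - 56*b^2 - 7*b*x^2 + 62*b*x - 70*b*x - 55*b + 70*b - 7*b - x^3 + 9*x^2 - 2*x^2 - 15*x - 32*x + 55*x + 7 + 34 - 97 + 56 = 7*b^3 - 15*b^2 + 8*b - x^3 + x^2*(7 - 7*b) + x*(b^2 - 8*b + 8)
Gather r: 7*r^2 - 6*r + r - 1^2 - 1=7*r^2 - 5*r - 2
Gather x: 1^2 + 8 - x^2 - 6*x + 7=-x^2 - 6*x + 16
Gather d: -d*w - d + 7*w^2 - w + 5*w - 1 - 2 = d*(-w - 1) + 7*w^2 + 4*w - 3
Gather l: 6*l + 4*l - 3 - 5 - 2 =10*l - 10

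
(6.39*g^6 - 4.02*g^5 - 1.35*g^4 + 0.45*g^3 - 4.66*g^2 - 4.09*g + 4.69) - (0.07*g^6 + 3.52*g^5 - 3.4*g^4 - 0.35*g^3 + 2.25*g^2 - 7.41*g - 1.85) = 6.32*g^6 - 7.54*g^5 + 2.05*g^4 + 0.8*g^3 - 6.91*g^2 + 3.32*g + 6.54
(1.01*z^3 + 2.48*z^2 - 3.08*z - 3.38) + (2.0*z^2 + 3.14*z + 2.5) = 1.01*z^3 + 4.48*z^2 + 0.0600000000000001*z - 0.88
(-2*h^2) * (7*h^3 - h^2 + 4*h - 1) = -14*h^5 + 2*h^4 - 8*h^3 + 2*h^2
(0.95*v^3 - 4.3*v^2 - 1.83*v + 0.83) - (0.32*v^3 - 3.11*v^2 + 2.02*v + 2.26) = 0.63*v^3 - 1.19*v^2 - 3.85*v - 1.43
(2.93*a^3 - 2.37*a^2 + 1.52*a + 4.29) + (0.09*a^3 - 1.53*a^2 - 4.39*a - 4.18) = 3.02*a^3 - 3.9*a^2 - 2.87*a + 0.11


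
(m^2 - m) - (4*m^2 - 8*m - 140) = -3*m^2 + 7*m + 140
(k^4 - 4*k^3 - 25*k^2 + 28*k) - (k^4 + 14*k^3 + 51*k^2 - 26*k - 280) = -18*k^3 - 76*k^2 + 54*k + 280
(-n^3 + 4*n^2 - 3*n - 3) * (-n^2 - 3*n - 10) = n^5 - n^4 + n^3 - 28*n^2 + 39*n + 30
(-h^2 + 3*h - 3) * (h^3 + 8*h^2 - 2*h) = -h^5 - 5*h^4 + 23*h^3 - 30*h^2 + 6*h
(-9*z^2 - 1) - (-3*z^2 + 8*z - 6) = -6*z^2 - 8*z + 5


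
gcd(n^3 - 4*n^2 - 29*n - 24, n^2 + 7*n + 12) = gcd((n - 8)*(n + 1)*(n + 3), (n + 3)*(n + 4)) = n + 3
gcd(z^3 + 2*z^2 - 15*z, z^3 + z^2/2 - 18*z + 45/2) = z^2 + 2*z - 15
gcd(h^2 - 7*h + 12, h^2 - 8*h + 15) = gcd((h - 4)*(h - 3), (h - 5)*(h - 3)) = h - 3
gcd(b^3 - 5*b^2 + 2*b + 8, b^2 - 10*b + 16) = b - 2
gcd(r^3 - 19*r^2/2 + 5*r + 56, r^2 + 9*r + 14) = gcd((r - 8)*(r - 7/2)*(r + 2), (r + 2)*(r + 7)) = r + 2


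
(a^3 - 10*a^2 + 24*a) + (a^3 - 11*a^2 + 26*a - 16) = 2*a^3 - 21*a^2 + 50*a - 16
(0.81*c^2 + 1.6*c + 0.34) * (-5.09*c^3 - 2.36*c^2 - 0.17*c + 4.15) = -4.1229*c^5 - 10.0556*c^4 - 5.6443*c^3 + 2.2871*c^2 + 6.5822*c + 1.411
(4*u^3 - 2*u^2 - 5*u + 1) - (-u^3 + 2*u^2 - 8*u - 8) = 5*u^3 - 4*u^2 + 3*u + 9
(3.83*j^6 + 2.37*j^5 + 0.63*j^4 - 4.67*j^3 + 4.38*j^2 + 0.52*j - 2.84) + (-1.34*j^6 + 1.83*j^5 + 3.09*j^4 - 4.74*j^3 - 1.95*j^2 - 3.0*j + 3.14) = 2.49*j^6 + 4.2*j^5 + 3.72*j^4 - 9.41*j^3 + 2.43*j^2 - 2.48*j + 0.3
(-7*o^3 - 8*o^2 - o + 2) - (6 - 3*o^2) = -7*o^3 - 5*o^2 - o - 4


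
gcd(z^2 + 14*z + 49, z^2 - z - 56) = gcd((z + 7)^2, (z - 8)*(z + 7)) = z + 7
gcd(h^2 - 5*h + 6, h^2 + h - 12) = h - 3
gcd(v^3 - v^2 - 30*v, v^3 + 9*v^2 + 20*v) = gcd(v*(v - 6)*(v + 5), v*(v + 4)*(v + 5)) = v^2 + 5*v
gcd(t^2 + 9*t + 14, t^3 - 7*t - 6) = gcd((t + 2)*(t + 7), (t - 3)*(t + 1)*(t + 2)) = t + 2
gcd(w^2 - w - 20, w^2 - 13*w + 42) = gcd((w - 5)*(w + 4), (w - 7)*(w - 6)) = 1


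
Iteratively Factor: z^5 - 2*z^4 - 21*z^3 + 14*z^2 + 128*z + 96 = (z - 4)*(z^4 + 2*z^3 - 13*z^2 - 38*z - 24) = (z - 4)*(z + 2)*(z^3 - 13*z - 12) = (z - 4)*(z + 1)*(z + 2)*(z^2 - z - 12) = (z - 4)^2*(z + 1)*(z + 2)*(z + 3)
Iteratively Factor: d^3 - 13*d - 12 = (d + 3)*(d^2 - 3*d - 4) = (d - 4)*(d + 3)*(d + 1)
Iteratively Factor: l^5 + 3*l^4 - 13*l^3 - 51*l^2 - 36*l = (l + 3)*(l^4 - 13*l^2 - 12*l) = (l + 3)^2*(l^3 - 3*l^2 - 4*l) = (l + 1)*(l + 3)^2*(l^2 - 4*l) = l*(l + 1)*(l + 3)^2*(l - 4)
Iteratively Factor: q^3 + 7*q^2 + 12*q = (q + 4)*(q^2 + 3*q) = q*(q + 4)*(q + 3)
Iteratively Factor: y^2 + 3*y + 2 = (y + 1)*(y + 2)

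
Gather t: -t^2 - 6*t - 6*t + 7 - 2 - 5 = -t^2 - 12*t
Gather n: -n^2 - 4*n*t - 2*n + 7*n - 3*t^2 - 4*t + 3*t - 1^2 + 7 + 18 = -n^2 + n*(5 - 4*t) - 3*t^2 - t + 24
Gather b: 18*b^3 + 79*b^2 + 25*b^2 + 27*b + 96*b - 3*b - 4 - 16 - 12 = 18*b^3 + 104*b^2 + 120*b - 32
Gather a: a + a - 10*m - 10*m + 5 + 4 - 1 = 2*a - 20*m + 8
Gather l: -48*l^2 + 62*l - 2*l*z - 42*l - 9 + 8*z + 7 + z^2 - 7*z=-48*l^2 + l*(20 - 2*z) + z^2 + z - 2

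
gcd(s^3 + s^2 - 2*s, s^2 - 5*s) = s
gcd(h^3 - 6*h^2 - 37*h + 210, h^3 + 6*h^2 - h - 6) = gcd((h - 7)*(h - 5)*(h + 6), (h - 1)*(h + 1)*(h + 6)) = h + 6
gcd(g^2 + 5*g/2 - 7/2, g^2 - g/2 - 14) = g + 7/2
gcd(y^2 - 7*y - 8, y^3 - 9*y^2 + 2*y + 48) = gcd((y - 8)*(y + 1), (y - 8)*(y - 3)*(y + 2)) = y - 8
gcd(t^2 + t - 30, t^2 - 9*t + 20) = t - 5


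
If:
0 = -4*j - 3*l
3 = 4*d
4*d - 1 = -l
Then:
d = 3/4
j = 3/2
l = -2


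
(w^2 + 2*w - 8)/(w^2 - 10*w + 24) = (w^2 + 2*w - 8)/(w^2 - 10*w + 24)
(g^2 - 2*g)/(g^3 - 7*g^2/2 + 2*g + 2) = 2*g/(2*g^2 - 3*g - 2)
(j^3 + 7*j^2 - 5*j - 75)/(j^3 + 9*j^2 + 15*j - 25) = (j - 3)/(j - 1)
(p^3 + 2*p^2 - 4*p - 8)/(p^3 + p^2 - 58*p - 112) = (p^2 - 4)/(p^2 - p - 56)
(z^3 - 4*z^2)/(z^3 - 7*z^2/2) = 2*(z - 4)/(2*z - 7)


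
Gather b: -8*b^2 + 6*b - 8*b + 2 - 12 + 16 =-8*b^2 - 2*b + 6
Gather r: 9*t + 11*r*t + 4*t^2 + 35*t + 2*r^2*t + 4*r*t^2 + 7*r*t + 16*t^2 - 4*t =2*r^2*t + r*(4*t^2 + 18*t) + 20*t^2 + 40*t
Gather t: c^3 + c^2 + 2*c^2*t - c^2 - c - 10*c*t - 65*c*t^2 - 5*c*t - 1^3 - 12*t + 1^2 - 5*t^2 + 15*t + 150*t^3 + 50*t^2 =c^3 - c + 150*t^3 + t^2*(45 - 65*c) + t*(2*c^2 - 15*c + 3)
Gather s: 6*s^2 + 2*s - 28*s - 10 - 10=6*s^2 - 26*s - 20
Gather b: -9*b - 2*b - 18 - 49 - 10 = -11*b - 77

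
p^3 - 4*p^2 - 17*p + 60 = (p - 5)*(p - 3)*(p + 4)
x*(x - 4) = x^2 - 4*x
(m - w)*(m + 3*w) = m^2 + 2*m*w - 3*w^2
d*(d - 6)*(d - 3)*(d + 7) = d^4 - 2*d^3 - 45*d^2 + 126*d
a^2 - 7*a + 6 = (a - 6)*(a - 1)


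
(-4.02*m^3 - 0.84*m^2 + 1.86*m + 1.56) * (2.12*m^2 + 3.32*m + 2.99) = -8.5224*m^5 - 15.1272*m^4 - 10.8654*m^3 + 6.9708*m^2 + 10.7406*m + 4.6644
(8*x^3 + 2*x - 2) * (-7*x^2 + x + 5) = -56*x^5 + 8*x^4 + 26*x^3 + 16*x^2 + 8*x - 10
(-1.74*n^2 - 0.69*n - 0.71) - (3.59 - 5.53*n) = -1.74*n^2 + 4.84*n - 4.3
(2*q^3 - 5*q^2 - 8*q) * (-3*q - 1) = -6*q^4 + 13*q^3 + 29*q^2 + 8*q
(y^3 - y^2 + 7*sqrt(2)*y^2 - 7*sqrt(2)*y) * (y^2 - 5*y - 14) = y^5 - 6*y^4 + 7*sqrt(2)*y^4 - 42*sqrt(2)*y^3 - 9*y^3 - 63*sqrt(2)*y^2 + 14*y^2 + 98*sqrt(2)*y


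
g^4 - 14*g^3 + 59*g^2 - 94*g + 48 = (g - 8)*(g - 3)*(g - 2)*(g - 1)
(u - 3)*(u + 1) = u^2 - 2*u - 3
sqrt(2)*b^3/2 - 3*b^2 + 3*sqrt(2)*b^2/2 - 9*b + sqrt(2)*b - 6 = (b + 1)*(b - 3*sqrt(2))*(sqrt(2)*b/2 + sqrt(2))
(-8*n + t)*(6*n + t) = -48*n^2 - 2*n*t + t^2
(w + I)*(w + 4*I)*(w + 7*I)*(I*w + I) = I*w^4 - 12*w^3 + I*w^3 - 12*w^2 - 39*I*w^2 + 28*w - 39*I*w + 28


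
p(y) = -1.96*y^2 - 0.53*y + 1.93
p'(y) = -3.92*y - 0.53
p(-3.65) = -22.25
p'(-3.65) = 13.78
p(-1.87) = -3.93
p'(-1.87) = 6.80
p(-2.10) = -5.60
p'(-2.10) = 7.70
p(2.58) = -12.48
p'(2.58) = -10.64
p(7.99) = -127.43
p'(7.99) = -31.85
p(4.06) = -32.53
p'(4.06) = -16.45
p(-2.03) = -5.07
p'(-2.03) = 7.43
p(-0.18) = 1.96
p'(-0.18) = 0.18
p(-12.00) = -273.95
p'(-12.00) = 46.51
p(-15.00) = -431.12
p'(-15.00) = 58.27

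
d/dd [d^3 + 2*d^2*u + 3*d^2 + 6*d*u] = 3*d^2 + 4*d*u + 6*d + 6*u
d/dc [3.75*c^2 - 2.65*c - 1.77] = 7.5*c - 2.65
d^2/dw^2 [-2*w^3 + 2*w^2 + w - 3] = 4 - 12*w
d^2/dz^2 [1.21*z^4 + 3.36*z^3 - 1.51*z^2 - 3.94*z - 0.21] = 14.52*z^2 + 20.16*z - 3.02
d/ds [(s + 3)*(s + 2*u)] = 2*s + 2*u + 3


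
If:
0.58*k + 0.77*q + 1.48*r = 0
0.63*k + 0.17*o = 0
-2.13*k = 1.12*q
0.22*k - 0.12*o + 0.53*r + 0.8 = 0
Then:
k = -0.82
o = 3.02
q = 1.55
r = -0.49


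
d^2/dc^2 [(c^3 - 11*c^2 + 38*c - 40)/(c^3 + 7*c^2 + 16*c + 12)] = 4*(-9*c^4 + 69*c^3 + 267*c^2 - 673*c - 1970)/(c^7 + 17*c^6 + 123*c^5 + 491*c^4 + 1168*c^3 + 1656*c^2 + 1296*c + 432)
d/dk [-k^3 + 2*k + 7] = 2 - 3*k^2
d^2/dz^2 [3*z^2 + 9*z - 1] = 6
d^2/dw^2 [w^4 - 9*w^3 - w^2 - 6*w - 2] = 12*w^2 - 54*w - 2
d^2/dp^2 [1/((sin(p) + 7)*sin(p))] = (-4*sin(p) - 21 - 43/sin(p) + 42/sin(p)^2 + 98/sin(p)^3)/(sin(p) + 7)^3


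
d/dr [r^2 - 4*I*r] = 2*r - 4*I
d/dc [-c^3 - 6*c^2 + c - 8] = -3*c^2 - 12*c + 1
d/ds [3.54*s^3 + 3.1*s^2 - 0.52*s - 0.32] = 10.62*s^2 + 6.2*s - 0.52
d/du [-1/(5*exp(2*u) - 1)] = 10*exp(2*u)/(5*exp(2*u) - 1)^2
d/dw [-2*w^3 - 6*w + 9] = -6*w^2 - 6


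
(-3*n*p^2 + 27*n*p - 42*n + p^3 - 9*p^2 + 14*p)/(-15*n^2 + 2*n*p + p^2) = (p^2 - 9*p + 14)/(5*n + p)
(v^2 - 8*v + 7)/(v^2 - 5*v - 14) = (v - 1)/(v + 2)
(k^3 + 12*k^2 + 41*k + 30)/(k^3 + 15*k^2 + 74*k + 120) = (k + 1)/(k + 4)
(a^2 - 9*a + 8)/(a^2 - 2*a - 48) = (a - 1)/(a + 6)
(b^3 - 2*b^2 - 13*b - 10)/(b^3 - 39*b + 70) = (b^2 + 3*b + 2)/(b^2 + 5*b - 14)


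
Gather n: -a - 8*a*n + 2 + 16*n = -a + n*(16 - 8*a) + 2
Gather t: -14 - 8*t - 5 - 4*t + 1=-12*t - 18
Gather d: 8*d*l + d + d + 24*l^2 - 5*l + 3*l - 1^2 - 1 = d*(8*l + 2) + 24*l^2 - 2*l - 2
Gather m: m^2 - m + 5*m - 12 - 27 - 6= m^2 + 4*m - 45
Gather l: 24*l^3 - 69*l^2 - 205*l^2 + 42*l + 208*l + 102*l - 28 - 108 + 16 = 24*l^3 - 274*l^2 + 352*l - 120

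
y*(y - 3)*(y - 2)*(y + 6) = y^4 + y^3 - 24*y^2 + 36*y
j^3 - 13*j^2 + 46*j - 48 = (j - 8)*(j - 3)*(j - 2)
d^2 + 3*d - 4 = (d - 1)*(d + 4)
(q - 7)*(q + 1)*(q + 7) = q^3 + q^2 - 49*q - 49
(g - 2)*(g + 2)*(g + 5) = g^3 + 5*g^2 - 4*g - 20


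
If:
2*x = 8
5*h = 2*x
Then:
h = 8/5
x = 4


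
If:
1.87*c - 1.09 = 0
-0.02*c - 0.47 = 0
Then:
No Solution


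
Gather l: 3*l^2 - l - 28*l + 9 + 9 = 3*l^2 - 29*l + 18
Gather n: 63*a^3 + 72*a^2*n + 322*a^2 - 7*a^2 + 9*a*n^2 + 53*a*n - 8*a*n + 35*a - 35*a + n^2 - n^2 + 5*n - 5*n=63*a^3 + 315*a^2 + 9*a*n^2 + n*(72*a^2 + 45*a)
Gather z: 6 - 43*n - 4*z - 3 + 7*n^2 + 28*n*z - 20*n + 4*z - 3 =7*n^2 + 28*n*z - 63*n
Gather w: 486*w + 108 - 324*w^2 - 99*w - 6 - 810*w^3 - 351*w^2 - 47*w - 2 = -810*w^3 - 675*w^2 + 340*w + 100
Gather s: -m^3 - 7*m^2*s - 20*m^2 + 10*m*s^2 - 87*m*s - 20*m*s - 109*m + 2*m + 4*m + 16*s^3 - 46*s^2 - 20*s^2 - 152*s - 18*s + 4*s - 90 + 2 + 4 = -m^3 - 20*m^2 - 103*m + 16*s^3 + s^2*(10*m - 66) + s*(-7*m^2 - 107*m - 166) - 84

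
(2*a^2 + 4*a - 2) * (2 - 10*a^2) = -20*a^4 - 40*a^3 + 24*a^2 + 8*a - 4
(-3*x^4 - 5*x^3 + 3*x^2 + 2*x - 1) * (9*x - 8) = -27*x^5 - 21*x^4 + 67*x^3 - 6*x^2 - 25*x + 8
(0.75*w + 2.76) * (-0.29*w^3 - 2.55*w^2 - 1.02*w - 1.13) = -0.2175*w^4 - 2.7129*w^3 - 7.803*w^2 - 3.6627*w - 3.1188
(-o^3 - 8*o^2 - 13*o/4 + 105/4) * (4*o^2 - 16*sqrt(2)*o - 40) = -4*o^5 - 32*o^4 + 16*sqrt(2)*o^4 + 27*o^3 + 128*sqrt(2)*o^3 + 52*sqrt(2)*o^2 + 425*o^2 - 420*sqrt(2)*o + 130*o - 1050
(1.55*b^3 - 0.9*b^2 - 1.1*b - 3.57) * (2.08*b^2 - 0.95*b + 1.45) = 3.224*b^5 - 3.3445*b^4 + 0.8145*b^3 - 7.6856*b^2 + 1.7965*b - 5.1765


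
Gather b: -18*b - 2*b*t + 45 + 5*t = b*(-2*t - 18) + 5*t + 45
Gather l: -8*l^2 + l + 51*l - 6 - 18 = -8*l^2 + 52*l - 24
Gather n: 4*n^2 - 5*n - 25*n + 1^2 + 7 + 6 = 4*n^2 - 30*n + 14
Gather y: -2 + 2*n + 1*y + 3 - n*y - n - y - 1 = -n*y + n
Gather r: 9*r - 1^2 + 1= 9*r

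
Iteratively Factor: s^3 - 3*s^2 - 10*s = (s + 2)*(s^2 - 5*s) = (s - 5)*(s + 2)*(s)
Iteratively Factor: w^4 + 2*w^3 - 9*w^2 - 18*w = (w)*(w^3 + 2*w^2 - 9*w - 18) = w*(w + 3)*(w^2 - w - 6) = w*(w - 3)*(w + 3)*(w + 2)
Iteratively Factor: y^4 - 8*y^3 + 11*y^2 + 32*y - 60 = (y - 5)*(y^3 - 3*y^2 - 4*y + 12) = (y - 5)*(y - 3)*(y^2 - 4) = (y - 5)*(y - 3)*(y - 2)*(y + 2)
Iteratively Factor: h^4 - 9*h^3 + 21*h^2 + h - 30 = (h - 3)*(h^3 - 6*h^2 + 3*h + 10) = (h - 3)*(h + 1)*(h^2 - 7*h + 10) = (h - 3)*(h - 2)*(h + 1)*(h - 5)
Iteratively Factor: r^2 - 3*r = (r)*(r - 3)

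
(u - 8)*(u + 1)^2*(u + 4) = u^4 - 2*u^3 - 39*u^2 - 68*u - 32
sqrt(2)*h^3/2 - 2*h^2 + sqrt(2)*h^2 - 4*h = h*(h - 2*sqrt(2))*(sqrt(2)*h/2 + sqrt(2))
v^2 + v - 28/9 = (v - 4/3)*(v + 7/3)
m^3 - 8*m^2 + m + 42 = (m - 7)*(m - 3)*(m + 2)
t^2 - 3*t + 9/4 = (t - 3/2)^2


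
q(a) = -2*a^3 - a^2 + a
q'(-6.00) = -203.00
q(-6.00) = 390.00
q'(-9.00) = -467.00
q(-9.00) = 1368.00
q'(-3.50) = -65.50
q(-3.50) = 70.00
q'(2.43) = -39.29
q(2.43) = -32.17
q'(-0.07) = 1.11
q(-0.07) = -0.07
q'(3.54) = -81.27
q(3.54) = -97.72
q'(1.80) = -22.04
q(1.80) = -13.10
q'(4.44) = -126.16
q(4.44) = -190.33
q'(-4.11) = -92.13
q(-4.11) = 117.85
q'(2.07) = -28.85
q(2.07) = -19.95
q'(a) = -6*a^2 - 2*a + 1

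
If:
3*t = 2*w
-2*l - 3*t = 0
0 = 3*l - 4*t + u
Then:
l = -w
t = 2*w/3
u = 17*w/3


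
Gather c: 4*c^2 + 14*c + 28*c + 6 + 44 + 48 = 4*c^2 + 42*c + 98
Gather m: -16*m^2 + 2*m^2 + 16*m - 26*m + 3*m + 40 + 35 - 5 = -14*m^2 - 7*m + 70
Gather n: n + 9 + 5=n + 14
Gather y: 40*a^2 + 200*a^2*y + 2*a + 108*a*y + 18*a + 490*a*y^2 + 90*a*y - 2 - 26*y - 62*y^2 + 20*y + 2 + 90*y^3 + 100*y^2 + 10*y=40*a^2 + 20*a + 90*y^3 + y^2*(490*a + 38) + y*(200*a^2 + 198*a + 4)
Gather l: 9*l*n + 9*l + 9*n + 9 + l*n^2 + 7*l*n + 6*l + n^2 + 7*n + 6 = l*(n^2 + 16*n + 15) + n^2 + 16*n + 15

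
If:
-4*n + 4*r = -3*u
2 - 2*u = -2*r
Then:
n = 7*u/4 - 1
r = u - 1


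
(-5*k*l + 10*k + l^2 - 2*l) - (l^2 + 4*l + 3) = -5*k*l + 10*k - 6*l - 3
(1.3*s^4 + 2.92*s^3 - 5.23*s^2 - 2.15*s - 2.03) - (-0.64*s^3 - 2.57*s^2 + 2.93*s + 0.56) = 1.3*s^4 + 3.56*s^3 - 2.66*s^2 - 5.08*s - 2.59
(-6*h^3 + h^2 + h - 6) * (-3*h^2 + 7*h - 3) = 18*h^5 - 45*h^4 + 22*h^3 + 22*h^2 - 45*h + 18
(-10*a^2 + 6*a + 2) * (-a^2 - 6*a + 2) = 10*a^4 + 54*a^3 - 58*a^2 + 4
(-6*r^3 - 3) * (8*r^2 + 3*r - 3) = -48*r^5 - 18*r^4 + 18*r^3 - 24*r^2 - 9*r + 9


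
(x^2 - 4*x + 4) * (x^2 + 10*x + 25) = x^4 + 6*x^3 - 11*x^2 - 60*x + 100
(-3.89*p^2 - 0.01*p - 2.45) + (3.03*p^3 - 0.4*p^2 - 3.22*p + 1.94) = 3.03*p^3 - 4.29*p^2 - 3.23*p - 0.51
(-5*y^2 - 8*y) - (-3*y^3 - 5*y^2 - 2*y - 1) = 3*y^3 - 6*y + 1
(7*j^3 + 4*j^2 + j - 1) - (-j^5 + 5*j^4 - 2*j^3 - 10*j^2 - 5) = j^5 - 5*j^4 + 9*j^3 + 14*j^2 + j + 4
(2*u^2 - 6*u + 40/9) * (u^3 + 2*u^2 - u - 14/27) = 2*u^5 - 2*u^4 - 86*u^3/9 + 374*u^2/27 - 4*u/3 - 560/243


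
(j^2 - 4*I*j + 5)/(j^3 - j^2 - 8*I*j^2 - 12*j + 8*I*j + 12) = (j^2 - 4*I*j + 5)/(j^3 + j^2*(-1 - 8*I) + j*(-12 + 8*I) + 12)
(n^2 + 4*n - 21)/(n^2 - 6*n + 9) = (n + 7)/(n - 3)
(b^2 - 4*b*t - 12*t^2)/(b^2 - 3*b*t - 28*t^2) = (-b^2 + 4*b*t + 12*t^2)/(-b^2 + 3*b*t + 28*t^2)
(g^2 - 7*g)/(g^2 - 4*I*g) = (g - 7)/(g - 4*I)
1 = 1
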